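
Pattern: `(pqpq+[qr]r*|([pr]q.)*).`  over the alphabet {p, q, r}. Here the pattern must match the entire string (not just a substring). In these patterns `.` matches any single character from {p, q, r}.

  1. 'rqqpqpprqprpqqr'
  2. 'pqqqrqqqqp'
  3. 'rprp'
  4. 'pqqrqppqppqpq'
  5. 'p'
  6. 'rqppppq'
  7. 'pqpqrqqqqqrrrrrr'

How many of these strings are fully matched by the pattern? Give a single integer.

2

1 → no match
2. 'pqqqrqqqqp' → no match
3. 'rprp' → no match
4 → match
5. 'p' → match
6. 'rqppppq' → no match
7 → no match
Total matched: 2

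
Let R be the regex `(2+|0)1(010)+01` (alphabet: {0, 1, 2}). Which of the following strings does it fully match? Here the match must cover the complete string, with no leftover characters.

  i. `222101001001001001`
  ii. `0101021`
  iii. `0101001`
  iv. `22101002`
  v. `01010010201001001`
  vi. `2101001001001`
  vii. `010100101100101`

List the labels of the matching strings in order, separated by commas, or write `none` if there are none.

i, iii, vi

i → match
ii → no match — must end with `01001`
iii → match
iv → no match — must end with `01001`
v → no match
vi → match
vii → no match — must end with `01001`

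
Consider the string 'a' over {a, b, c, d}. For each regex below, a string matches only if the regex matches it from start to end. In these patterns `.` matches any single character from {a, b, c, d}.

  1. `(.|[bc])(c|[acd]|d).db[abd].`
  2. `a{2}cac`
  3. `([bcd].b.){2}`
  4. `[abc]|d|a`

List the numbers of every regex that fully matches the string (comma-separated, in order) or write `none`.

1 → no match
2 → no match — must end with 'acac'
3 → no match
4 → match

4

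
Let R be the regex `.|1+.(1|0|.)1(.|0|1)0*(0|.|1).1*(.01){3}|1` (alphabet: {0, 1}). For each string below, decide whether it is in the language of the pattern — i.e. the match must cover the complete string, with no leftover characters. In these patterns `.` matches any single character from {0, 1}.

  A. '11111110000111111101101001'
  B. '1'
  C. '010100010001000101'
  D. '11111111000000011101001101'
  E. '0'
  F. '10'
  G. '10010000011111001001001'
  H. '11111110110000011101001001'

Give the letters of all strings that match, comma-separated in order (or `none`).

A, B, D, E, G, H

A → match
B → match
C → no match
D → match
E → match
F → no match
G → match
H → match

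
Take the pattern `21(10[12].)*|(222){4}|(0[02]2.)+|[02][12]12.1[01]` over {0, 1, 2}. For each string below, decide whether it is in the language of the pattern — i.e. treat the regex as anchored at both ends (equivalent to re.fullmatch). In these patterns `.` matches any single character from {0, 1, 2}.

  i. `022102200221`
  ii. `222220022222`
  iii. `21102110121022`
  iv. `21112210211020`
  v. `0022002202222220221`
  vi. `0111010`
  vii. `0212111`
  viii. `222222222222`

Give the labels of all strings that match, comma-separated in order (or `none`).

i, iii, vii, viii

i → match
ii → no match
iii → match
iv → no match
v → no match
vi → no match
vii → match
viii → match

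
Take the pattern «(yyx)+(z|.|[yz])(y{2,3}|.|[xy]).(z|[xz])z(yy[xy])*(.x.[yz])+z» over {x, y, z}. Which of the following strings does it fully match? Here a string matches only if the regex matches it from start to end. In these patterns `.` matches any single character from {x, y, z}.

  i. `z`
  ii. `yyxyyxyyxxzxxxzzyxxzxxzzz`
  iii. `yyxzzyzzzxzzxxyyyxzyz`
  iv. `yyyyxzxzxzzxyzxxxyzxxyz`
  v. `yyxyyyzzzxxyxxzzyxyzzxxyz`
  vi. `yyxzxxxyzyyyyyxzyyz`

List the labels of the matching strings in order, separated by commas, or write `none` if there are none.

iii, v

i → no match — must start with `yyx`
ii → no match
iii → match
iv → no match — must start with `yyx`
v → match
vi → no match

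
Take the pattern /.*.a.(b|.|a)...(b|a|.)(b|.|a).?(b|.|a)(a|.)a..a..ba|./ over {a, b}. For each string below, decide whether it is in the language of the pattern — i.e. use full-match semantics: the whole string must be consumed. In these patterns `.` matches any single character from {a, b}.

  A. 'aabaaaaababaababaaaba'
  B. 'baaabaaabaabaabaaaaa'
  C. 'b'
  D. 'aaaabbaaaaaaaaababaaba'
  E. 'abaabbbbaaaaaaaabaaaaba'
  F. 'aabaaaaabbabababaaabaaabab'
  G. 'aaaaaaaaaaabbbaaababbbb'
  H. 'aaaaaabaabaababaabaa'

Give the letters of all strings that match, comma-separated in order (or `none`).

A → no match
B → no match
C → match
D → no match
E → no match
F → no match
G → no match
H → no match

C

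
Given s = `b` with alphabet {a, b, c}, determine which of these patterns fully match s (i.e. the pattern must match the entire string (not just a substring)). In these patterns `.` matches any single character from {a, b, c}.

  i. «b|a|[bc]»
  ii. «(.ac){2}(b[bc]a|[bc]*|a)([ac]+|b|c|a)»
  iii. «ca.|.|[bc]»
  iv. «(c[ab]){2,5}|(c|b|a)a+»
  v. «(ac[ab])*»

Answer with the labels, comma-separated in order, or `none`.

i → match
ii → no match
iii → match
iv → no match
v → no match

i, iii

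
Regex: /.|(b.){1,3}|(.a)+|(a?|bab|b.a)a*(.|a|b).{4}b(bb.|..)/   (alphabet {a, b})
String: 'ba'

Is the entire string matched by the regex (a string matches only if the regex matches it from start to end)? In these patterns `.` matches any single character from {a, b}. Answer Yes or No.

Yes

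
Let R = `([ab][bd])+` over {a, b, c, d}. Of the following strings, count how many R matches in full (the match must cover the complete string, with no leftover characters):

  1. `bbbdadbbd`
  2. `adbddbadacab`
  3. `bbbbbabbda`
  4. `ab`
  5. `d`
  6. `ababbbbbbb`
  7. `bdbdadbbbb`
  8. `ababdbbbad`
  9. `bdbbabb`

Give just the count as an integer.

1 → no match
2 → no match
3 → no match
4 → match
5 → no match
6 → match
7 → match
8 → no match
9 → no match
Total matched: 3

3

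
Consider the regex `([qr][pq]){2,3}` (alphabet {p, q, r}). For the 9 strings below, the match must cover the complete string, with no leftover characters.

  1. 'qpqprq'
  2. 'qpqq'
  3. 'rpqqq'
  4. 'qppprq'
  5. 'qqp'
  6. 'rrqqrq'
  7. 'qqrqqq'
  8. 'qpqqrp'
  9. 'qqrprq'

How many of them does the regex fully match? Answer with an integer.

1. 'qpqprq' → match
2. 'qpqq' → match
3. 'rpqqq' → no match
4. 'qppprq' → no match
5. 'qqp' → no match
6. 'rrqqrq' → no match
7. 'qqrqqq' → match
8. 'qpqqrp' → match
9. 'qqrprq' → match
Total matched: 5

5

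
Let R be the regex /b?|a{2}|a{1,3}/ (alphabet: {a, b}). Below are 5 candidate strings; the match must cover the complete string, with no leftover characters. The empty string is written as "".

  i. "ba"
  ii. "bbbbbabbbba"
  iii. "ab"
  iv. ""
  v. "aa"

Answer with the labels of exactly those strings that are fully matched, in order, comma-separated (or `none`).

iv, v

i. "ba" → no match
ii. "bbbbbabbbba" → no match
iii. "ab" → no match
iv. "" → match
v. "aa" → match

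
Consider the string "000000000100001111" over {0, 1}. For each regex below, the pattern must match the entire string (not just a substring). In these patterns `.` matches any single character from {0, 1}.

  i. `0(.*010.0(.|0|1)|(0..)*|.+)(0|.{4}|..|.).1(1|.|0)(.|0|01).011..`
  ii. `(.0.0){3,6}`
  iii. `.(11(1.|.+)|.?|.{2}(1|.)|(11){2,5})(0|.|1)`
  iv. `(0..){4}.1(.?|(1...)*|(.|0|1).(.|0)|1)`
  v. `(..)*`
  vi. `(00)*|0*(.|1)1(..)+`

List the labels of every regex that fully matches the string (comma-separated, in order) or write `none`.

i → match
ii → no match — must end with "0"
iii → no match
iv → no match
v → match
vi → match

i, v, vi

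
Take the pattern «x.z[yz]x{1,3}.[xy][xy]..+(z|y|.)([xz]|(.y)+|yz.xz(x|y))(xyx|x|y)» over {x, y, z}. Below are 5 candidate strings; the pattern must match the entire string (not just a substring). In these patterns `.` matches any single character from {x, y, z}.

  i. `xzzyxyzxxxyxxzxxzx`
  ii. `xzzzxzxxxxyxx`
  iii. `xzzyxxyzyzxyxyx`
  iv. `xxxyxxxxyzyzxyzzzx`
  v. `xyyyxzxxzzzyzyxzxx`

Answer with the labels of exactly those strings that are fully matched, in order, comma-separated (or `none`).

i → no match
ii → match
iii → no match
iv → no match
v → no match

ii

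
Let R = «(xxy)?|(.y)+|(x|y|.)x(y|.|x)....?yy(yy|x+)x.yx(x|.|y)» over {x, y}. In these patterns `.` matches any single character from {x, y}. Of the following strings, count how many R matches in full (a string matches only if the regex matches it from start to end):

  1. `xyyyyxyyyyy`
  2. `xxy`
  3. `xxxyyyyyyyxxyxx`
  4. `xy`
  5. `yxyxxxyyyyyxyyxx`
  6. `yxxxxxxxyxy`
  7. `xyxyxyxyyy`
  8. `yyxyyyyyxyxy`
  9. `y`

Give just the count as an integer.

1 → no match
2 → match
3 → match
4 → match
5 → match
6 → no match
7 → match
8 → match
9 → no match
Total matched: 6

6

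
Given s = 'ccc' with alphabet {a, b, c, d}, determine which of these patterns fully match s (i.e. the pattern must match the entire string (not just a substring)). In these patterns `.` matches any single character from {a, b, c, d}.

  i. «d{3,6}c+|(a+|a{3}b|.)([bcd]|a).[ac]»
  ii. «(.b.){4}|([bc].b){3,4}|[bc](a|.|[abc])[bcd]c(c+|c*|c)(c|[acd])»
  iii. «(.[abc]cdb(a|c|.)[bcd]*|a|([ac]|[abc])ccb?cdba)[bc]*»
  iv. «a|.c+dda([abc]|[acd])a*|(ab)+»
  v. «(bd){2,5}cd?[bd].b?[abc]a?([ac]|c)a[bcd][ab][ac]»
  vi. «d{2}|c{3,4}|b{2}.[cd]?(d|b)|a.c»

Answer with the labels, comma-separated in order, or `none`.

i → no match
ii → no match
iii → no match
iv → no match
v → no match — must start with 'bd'
vi → match

vi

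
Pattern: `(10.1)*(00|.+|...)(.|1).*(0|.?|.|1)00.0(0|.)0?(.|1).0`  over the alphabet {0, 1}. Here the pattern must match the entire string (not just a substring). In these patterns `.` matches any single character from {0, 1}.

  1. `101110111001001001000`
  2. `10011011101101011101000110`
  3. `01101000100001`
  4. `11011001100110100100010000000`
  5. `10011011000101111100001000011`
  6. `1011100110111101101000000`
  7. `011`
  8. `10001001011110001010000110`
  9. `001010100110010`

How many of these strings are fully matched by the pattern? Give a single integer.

1 → no match
2 → no match
3 → no match — must end with `0`
4 → no match
5 → no match — must end with `0`
6 → no match
7 → no match — must end with `0`
8 → no match
9 → no match
Total matched: 0

0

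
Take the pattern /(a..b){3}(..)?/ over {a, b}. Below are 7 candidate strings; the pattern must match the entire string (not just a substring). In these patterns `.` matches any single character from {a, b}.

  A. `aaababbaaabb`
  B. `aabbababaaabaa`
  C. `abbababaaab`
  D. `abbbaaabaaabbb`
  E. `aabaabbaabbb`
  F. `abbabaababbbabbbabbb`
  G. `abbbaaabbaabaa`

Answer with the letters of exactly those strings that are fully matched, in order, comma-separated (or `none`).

B, D

A. `aaababbaaabb` → no match
B → match
C. `abbababaaab` → no match
D → match
E. `aabaabbaabbb` → no match
F → no match
G → no match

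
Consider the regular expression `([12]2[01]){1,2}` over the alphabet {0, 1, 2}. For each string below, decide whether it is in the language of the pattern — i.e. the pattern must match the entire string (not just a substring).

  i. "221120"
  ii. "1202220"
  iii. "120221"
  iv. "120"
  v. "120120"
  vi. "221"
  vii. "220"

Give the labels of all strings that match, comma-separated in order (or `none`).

i, iii, iv, v, vi, vii

i → match
ii → no match
iii → match
iv → match
v → match
vi → match
vii → match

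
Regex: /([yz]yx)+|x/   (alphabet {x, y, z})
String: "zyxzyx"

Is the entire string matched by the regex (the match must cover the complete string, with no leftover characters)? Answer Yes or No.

Yes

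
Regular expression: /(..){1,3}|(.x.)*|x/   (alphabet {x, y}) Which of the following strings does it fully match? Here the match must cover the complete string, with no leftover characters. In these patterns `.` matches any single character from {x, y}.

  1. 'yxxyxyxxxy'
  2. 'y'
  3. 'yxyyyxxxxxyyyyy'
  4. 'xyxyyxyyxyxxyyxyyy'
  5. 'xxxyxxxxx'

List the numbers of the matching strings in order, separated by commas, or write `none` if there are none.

5

1. 'yxxyxyxxxy' → no match
2. 'y' → no match
3 → no match
4 → no match
5. 'xxxyxxxxx' → match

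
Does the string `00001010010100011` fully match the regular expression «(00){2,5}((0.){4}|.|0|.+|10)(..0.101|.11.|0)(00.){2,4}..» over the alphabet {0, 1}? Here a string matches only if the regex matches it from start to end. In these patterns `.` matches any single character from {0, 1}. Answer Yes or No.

No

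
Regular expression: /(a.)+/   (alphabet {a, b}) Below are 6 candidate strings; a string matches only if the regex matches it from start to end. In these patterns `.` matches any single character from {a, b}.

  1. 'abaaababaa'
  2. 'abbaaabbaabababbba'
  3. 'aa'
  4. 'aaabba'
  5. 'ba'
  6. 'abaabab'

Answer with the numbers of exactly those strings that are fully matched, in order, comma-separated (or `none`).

1 → match
2 → no match
3 → match
4 → no match
5 → no match — must start with 'a'
6 → no match

1, 3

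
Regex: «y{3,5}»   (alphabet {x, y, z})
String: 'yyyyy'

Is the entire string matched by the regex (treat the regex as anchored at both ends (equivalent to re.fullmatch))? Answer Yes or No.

Yes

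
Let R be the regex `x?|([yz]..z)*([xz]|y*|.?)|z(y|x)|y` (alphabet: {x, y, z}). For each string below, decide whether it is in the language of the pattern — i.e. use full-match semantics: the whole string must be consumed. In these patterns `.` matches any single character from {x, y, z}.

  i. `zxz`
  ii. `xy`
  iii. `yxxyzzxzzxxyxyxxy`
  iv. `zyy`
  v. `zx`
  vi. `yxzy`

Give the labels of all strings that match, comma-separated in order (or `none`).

i → no match
ii → no match
iii → no match
iv → no match
v → match
vi → no match

v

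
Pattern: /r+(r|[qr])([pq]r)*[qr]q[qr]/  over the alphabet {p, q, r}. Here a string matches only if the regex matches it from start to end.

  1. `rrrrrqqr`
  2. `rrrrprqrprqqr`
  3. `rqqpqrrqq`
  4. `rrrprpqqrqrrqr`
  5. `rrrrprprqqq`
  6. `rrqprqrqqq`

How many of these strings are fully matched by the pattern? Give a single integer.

1 → match
2 → match
3 → no match
4 → no match
5 → match
6 → match
Total matched: 4

4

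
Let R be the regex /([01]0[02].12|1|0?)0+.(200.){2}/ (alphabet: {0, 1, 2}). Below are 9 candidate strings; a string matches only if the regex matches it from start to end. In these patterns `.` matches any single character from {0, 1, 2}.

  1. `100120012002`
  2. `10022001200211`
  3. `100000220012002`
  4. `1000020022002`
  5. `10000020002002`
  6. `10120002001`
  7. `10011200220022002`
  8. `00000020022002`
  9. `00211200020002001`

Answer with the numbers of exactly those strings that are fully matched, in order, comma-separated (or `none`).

1 → match
2 → no match
3 → match
4 → match
5 → match
6 → match
7 → match
8 → match
9 → match

1, 3, 4, 5, 6, 7, 8, 9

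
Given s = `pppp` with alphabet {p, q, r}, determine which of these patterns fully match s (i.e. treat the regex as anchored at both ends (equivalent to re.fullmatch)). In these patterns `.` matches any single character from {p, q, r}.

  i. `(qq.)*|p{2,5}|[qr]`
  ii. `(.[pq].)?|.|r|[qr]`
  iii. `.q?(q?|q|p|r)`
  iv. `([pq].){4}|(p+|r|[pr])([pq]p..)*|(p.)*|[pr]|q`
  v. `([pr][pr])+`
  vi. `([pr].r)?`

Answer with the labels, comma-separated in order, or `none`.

i → match
ii → no match
iii → no match
iv → match
v → match
vi → no match

i, iv, v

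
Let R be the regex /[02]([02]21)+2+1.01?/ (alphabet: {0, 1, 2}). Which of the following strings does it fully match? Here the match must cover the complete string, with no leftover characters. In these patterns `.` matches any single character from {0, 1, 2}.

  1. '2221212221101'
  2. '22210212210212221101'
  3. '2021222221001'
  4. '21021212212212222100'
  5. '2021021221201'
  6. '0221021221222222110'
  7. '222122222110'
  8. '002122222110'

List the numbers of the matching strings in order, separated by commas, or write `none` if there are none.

1 → no match
2 → match
3 → match
4 → no match
5 → match
6 → match
7 → match
8 → match

2, 3, 5, 6, 7, 8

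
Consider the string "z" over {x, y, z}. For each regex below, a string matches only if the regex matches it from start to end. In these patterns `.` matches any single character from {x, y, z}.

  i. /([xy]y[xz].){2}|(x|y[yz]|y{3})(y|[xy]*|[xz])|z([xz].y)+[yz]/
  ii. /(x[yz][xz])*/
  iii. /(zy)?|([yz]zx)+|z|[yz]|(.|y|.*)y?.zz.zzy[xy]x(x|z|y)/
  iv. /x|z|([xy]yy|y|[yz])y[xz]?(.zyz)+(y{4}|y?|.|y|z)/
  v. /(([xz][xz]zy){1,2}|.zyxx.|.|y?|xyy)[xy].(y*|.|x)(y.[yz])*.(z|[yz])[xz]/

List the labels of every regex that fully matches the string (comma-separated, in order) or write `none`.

i → no match
ii → no match
iii → match
iv → match
v → no match

iii, iv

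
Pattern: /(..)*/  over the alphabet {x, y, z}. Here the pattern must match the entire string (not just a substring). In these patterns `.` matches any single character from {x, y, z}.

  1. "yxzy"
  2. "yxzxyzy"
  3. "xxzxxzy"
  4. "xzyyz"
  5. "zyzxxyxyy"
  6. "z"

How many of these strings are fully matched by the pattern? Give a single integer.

1. "yxzy" → match
2. "yxzxyzy" → no match
3. "xxzxxzy" → no match
4. "xzyyz" → no match
5. "zyzxxyxyy" → no match
6. "z" → no match
Total matched: 1

1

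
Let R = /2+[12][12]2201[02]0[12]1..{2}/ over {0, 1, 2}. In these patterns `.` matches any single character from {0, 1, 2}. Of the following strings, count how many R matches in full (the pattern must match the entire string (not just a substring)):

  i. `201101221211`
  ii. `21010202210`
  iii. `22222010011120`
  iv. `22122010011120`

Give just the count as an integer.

i. `201101221211` → no match
ii. `21010202210` → no match
iii → match
iv → match
Total matched: 2

2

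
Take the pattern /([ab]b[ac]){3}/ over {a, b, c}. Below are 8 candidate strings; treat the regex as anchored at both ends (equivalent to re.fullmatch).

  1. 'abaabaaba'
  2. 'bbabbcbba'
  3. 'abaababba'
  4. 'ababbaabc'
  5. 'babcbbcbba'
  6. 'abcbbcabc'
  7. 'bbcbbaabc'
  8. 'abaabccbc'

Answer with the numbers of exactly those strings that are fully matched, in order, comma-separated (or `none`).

1 → match
2 → match
3 → match
4 → match
5 → no match
6 → match
7 → match
8 → no match

1, 2, 3, 4, 6, 7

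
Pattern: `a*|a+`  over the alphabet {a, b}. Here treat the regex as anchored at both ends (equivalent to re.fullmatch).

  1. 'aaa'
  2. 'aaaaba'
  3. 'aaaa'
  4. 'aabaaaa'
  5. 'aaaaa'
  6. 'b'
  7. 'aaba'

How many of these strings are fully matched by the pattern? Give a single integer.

3

1. 'aaa' → match
2. 'aaaaba' → no match
3. 'aaaa' → match
4. 'aabaaaa' → no match
5. 'aaaaa' → match
6. 'b' → no match
7. 'aaba' → no match
Total matched: 3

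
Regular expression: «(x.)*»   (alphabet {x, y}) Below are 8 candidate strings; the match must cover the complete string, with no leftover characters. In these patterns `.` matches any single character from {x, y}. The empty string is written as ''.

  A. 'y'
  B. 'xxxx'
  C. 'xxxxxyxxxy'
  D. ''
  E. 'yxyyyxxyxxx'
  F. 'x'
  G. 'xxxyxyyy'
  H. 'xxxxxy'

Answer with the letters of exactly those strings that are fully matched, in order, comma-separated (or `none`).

B, C, D, H

A. 'y' → no match
B. 'xxxx' → match
C. 'xxxxxyxxxy' → match
D. '' → match
E. 'yxyyyxxyxxx' → no match
F. 'x' → no match
G. 'xxxyxyyy' → no match
H. 'xxxxxy' → match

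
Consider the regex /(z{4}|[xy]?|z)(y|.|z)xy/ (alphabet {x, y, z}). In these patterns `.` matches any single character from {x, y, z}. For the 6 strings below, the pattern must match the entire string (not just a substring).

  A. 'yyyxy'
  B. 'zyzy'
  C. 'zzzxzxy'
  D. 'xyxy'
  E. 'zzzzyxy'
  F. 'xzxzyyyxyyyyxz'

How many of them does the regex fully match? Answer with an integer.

2

A → no match
B → no match — must end with 'xy'
C → no match
D → match
E → match
F → no match — must end with 'xy'
Total matched: 2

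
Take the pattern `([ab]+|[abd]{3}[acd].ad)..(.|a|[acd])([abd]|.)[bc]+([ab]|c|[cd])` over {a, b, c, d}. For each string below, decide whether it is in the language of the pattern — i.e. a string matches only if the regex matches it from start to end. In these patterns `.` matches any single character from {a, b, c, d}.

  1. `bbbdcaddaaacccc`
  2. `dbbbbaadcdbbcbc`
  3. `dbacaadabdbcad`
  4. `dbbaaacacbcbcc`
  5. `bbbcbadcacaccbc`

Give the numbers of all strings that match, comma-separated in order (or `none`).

1, 5

1 → match
2 → no match
3 → no match
4 → no match
5 → match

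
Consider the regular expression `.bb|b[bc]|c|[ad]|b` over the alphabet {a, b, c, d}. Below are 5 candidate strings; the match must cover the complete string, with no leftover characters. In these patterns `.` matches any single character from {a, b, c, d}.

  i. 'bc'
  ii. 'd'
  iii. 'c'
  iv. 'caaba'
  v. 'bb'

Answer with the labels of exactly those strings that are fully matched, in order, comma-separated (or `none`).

i → match
ii → match
iii → match
iv → no match
v → match

i, ii, iii, v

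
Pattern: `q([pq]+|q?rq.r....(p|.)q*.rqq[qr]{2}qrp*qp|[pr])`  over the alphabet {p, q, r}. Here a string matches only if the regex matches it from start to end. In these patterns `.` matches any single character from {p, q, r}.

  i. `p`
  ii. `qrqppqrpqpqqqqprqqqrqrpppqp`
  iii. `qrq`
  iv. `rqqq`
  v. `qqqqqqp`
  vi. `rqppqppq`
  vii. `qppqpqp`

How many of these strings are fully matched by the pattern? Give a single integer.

2

i → no match — must start with `q`
ii → no match
iii → no match
iv → no match — must start with `q`
v → match
vi → no match — must start with `q`
vii → match
Total matched: 2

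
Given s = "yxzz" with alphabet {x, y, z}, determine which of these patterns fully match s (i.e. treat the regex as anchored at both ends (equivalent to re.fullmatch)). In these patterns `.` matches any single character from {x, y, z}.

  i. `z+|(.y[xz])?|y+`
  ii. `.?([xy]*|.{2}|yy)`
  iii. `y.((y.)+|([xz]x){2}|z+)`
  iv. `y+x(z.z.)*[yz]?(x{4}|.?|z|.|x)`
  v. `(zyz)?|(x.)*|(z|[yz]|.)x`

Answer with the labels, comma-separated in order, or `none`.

i → no match
ii → no match
iii → match
iv → match
v → no match

iii, iv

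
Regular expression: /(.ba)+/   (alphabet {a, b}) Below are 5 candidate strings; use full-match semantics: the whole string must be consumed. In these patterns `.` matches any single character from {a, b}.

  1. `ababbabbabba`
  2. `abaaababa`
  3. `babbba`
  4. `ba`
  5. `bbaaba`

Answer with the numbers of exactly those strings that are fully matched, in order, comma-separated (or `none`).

1 → match
2 → no match
3 → no match
4 → no match
5 → match

1, 5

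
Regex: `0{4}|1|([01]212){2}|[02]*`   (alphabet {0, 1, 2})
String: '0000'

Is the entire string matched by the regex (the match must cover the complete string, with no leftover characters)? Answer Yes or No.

Yes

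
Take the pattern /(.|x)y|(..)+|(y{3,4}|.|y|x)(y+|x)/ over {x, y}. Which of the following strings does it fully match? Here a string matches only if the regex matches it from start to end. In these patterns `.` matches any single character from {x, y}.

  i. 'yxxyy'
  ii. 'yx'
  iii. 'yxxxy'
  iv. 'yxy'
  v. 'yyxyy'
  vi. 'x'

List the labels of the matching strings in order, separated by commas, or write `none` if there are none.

i → no match
ii → match
iii → no match
iv → no match
v → no match
vi → no match

ii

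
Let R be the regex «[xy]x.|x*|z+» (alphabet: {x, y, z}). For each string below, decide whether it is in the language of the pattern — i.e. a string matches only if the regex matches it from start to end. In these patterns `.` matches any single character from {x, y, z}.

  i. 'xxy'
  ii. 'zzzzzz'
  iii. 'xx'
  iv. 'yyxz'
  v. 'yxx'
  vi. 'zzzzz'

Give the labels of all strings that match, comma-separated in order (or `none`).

i. 'xxy' → match
ii. 'zzzzzz' → match
iii. 'xx' → match
iv. 'yyxz' → no match
v. 'yxx' → match
vi. 'zzzzz' → match

i, ii, iii, v, vi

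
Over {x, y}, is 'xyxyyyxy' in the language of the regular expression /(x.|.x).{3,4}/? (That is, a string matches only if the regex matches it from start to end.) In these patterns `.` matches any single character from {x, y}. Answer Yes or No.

No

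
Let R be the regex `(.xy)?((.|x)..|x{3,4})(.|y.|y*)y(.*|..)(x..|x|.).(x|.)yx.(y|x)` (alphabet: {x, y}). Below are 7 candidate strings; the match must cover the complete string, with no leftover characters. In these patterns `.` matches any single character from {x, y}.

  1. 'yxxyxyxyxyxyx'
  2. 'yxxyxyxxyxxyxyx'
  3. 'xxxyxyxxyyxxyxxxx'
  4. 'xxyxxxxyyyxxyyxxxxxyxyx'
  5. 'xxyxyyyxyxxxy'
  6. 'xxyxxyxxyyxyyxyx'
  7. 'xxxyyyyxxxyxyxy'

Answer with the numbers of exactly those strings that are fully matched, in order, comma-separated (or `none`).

1, 2, 4

1 → match
2 → match
3 → no match
4 → match
5 → no match
6 → no match
7 → no match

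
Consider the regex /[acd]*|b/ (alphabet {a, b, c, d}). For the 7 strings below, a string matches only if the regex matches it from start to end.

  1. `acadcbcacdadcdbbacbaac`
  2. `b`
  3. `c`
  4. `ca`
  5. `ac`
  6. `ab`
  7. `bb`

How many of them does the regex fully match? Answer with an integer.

4

1 → no match
2 → match
3 → match
4 → match
5 → match
6 → no match
7 → no match
Total matched: 4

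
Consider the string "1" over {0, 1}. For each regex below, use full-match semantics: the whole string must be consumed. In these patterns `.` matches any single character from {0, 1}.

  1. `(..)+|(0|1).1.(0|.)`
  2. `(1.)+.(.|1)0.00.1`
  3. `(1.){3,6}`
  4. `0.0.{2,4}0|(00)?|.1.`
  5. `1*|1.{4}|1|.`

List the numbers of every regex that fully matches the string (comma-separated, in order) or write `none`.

1 → no match
2 → no match
3 → no match
4 → no match
5 → match

5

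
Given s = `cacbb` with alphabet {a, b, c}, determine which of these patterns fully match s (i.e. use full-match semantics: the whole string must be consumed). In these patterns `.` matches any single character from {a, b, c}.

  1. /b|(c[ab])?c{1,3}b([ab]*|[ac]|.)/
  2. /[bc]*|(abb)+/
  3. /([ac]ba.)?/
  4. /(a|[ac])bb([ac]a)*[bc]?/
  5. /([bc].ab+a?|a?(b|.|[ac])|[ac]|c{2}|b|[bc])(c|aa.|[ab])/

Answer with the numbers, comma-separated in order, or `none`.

1 → match
2 → no match
3 → no match
4 → no match
5 → no match

1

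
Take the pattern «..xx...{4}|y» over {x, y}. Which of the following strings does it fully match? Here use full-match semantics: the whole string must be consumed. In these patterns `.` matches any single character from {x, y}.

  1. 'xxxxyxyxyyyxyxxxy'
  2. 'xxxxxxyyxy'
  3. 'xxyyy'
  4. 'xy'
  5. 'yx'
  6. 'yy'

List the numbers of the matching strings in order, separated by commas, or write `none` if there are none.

1 → no match
2 → match
3 → no match
4 → no match
5 → no match
6 → no match

2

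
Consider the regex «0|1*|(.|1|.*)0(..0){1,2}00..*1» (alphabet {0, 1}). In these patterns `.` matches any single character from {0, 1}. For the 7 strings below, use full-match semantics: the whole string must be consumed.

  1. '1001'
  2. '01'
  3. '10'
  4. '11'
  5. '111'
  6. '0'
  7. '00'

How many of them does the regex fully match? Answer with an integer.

3

1 → no match
2 → no match
3 → no match
4 → match
5 → match
6 → match
7 → no match
Total matched: 3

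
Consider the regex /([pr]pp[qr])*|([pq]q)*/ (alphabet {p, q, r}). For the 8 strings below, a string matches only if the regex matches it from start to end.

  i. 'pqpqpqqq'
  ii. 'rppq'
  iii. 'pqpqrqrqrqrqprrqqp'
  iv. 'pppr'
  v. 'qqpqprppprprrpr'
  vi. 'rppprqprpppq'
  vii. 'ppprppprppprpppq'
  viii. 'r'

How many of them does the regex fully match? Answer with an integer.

i → match
ii → match
iii → no match
iv → match
v → no match
vi → no match
vii → match
viii → no match
Total matched: 4

4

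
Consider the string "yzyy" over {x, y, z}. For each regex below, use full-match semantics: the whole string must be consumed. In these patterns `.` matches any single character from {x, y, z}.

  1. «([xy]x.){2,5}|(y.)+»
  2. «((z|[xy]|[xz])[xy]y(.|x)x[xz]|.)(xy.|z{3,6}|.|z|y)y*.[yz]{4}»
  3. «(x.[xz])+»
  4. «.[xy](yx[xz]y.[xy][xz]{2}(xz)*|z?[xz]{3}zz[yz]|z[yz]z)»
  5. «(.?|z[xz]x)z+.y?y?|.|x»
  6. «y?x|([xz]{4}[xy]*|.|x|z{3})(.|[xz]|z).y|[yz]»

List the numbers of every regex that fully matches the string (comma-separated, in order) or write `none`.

1 → match
2 → no match
3 → no match — must start with "x"
4 → no match
5 → match
6 → match

1, 5, 6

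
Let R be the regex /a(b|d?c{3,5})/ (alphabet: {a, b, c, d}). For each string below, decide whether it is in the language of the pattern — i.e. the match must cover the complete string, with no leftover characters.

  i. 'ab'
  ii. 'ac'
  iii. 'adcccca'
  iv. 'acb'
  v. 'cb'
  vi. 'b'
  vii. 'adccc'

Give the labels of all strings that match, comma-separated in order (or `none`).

i → match
ii → no match
iii → no match
iv → no match
v → no match — must start with 'a'
vi → no match — must start with 'a'
vii → match

i, vii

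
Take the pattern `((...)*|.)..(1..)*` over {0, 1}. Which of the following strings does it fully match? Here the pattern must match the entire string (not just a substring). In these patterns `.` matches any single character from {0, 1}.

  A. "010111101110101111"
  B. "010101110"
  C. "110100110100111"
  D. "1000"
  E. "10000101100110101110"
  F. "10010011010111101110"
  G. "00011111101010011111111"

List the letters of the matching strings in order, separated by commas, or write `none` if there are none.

A → match
B. "010101110" → match
C → match
D. "1000" → no match
E → match
F → match
G → match

A, B, C, E, F, G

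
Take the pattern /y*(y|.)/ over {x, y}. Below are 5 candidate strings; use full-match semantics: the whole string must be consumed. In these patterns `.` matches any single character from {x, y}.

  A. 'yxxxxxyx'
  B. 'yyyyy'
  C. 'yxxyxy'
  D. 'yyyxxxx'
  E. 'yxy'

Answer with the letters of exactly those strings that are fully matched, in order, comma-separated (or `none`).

A → no match
B → match
C → no match
D → no match
E → no match

B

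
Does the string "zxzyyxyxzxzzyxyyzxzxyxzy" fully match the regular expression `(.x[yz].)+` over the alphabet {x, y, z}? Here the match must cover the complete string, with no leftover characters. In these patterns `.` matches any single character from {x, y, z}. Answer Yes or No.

Yes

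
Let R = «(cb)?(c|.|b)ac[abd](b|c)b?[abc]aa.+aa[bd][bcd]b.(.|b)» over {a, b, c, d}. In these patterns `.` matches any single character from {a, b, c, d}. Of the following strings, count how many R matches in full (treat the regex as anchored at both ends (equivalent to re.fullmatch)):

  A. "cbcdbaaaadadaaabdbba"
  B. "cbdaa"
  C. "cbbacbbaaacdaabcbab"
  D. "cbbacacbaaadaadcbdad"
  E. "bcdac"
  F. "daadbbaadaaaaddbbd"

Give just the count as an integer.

1

A → no match
B → no match
C → match
D → no match
E → no match
F → no match
Total matched: 1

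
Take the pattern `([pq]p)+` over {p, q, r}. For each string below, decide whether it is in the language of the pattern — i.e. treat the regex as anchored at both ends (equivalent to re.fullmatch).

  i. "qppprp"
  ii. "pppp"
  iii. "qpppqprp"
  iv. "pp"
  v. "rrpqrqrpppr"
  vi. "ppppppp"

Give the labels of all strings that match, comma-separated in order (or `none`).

i → no match
ii → match
iii → no match
iv → match
v → no match — must end with "p"
vi → no match

ii, iv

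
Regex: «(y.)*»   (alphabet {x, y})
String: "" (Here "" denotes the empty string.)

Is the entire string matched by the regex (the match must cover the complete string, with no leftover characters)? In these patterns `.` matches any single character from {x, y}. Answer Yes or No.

Yes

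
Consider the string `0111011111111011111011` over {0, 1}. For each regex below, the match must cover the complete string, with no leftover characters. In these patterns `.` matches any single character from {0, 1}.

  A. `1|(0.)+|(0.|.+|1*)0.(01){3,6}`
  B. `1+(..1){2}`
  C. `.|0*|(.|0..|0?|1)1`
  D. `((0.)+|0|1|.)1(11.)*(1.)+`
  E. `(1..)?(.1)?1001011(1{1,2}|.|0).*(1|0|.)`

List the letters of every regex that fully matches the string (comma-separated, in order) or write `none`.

D

A → no match
B → no match — must start with `1`
C → no match
D → match
E → no match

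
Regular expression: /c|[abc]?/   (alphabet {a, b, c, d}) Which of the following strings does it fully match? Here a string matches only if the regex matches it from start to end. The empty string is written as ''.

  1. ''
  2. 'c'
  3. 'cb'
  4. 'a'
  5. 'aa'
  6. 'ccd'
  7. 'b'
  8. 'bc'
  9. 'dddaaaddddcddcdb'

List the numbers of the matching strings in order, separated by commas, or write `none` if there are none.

1 → match
2 → match
3 → no match
4 → match
5 → no match
6 → no match
7 → match
8 → no match
9 → no match

1, 2, 4, 7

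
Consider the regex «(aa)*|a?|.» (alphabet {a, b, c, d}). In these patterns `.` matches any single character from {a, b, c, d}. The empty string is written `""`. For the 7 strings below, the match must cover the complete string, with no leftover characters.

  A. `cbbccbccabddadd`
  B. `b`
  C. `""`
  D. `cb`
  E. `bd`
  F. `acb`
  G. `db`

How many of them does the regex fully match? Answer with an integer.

2

A → no match
B → match
C → match
D → no match
E → no match
F → no match
G → no match
Total matched: 2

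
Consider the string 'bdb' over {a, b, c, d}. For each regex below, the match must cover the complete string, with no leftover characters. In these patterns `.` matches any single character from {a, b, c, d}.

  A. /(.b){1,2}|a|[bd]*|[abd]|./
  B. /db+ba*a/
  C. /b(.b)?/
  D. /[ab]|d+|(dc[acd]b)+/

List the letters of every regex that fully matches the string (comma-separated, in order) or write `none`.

A, C

A → match
B → no match — must start with 'db'
C → match
D → no match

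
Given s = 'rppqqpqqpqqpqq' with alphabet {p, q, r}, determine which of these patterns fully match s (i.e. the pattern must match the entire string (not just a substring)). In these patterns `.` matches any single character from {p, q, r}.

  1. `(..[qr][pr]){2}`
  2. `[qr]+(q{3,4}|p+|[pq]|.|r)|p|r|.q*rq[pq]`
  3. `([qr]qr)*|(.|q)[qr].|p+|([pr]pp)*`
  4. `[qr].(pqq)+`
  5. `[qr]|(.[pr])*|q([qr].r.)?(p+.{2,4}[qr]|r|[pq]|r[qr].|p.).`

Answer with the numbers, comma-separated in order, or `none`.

4

1 → no match
2 → no match
3 → no match
4 → match
5 → no match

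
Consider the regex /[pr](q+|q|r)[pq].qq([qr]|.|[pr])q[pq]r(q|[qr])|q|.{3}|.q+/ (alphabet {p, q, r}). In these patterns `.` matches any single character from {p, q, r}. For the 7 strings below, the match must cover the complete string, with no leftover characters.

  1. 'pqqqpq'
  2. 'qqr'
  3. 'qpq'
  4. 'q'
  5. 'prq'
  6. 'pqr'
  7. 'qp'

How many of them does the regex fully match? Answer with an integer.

1 → no match
2 → match
3 → match
4 → match
5 → match
6 → match
7 → no match
Total matched: 5

5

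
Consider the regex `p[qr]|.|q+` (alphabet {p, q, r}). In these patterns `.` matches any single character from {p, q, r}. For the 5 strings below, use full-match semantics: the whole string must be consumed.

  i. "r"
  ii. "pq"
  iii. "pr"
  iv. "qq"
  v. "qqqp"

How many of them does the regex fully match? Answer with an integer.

4

i → match
ii → match
iii → match
iv → match
v → no match
Total matched: 4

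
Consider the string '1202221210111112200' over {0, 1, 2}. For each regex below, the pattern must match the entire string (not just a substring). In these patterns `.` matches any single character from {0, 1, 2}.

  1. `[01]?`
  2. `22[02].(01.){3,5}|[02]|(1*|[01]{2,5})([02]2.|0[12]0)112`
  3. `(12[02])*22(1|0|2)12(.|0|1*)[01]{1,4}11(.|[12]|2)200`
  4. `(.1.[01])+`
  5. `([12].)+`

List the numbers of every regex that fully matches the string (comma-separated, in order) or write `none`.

1 → no match
2 → no match
3 → match
4 → no match
5 → no match

3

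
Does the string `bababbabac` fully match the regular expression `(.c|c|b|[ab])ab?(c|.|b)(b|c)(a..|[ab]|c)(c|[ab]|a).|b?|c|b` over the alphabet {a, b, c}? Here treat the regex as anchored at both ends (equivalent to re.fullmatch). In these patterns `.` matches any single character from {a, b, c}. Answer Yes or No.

No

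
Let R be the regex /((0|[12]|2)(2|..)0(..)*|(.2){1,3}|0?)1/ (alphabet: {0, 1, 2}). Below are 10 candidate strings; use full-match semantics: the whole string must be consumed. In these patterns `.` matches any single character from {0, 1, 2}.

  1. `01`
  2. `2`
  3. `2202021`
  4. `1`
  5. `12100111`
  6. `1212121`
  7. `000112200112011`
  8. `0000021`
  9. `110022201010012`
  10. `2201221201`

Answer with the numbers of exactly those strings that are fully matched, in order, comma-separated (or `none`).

1 → match
2 → no match — must end with `1`
3 → match
4 → match
5 → no match
6 → match
7 → no match
8 → match
9 → no match — must end with `1`
10 → match

1, 3, 4, 6, 8, 10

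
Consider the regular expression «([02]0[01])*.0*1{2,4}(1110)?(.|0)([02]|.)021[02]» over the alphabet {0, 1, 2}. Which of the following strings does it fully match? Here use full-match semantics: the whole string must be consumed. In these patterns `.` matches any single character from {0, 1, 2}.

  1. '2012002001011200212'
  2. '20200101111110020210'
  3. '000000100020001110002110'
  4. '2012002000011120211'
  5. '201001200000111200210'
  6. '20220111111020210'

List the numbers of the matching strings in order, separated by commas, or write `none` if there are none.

1 → match
2 → no match
3 → no match
4 → no match
5 → match
6 → no match

1, 5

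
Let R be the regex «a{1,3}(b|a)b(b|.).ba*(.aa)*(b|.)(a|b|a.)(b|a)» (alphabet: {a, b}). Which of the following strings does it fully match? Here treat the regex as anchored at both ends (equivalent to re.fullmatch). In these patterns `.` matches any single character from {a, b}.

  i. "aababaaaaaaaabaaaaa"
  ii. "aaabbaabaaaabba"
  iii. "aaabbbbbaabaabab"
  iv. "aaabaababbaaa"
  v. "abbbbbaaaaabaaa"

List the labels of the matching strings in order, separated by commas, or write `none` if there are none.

ii, iii, v

i → no match
ii → match
iii → match
iv → no match
v → match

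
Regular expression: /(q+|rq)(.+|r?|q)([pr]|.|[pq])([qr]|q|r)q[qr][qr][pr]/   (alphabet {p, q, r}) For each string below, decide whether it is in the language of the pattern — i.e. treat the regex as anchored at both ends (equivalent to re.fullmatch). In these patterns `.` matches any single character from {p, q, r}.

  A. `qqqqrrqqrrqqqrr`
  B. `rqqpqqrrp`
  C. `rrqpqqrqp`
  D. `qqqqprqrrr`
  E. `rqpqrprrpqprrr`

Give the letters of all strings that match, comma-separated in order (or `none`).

A, B, D

A → match
B. `rqqpqqrrp` → match
C. `rrqpqqrqp` → no match
D. `qqqqprqrrr` → match
E → no match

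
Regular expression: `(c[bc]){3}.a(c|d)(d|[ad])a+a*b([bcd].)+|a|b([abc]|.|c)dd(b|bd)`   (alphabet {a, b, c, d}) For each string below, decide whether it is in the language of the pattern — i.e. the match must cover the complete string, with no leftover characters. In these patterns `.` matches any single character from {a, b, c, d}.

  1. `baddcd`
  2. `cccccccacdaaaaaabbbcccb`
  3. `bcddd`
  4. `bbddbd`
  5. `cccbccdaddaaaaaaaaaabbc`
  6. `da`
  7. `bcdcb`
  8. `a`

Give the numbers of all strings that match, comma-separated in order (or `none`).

1 → no match
2 → match
3 → no match
4 → match
5 → match
6 → no match
7 → no match
8 → match

2, 4, 5, 8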